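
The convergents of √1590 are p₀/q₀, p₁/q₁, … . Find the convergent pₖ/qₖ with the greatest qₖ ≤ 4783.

√1590 = [39; 1, 6, 1, 78, …] (period length 4).
Convergents:
  p_0/q_0 = 39/1
  p_1/q_1 = 40/1
  p_2/q_2 = 279/7
  p_3/q_3 = 319/8
  p_4/q_4 = 25161/631
  p_5/q_5 = 25480/639
  p_6/q_6 = 178041/4465
  p_7/q_7 = 203521/5104
q_6 = 4465 ≤ 4783 < 5104 = q_7, so the answer is 178041/4465.

178041/4465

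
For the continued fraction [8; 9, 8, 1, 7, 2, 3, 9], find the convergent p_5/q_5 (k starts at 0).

Using pₖ = aₖpₖ₋₁ + pₖ₋₂, qₖ = aₖqₖ₋₁ + qₖ₋₂ (with p₋₁=1, p₋₂=0, q₋₁=0, q₋₂=1):
  k=0: a=8, p=8, q=1
  k=1: a=9, p=73, q=9
  k=2: a=8, p=592, q=73
  k=3: a=1, p=665, q=82
  k=4: a=7, p=5247, q=647
  k=5: a=2, p=11159, q=1376

11159/1376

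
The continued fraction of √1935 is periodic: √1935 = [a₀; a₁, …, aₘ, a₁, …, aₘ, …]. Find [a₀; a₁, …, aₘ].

[43; 1, 86]

a₀ = ⌊√1935⌋ = 43.
With m₀=0, d₀=1 and mₖ₊₁ = dₖaₖ − mₖ, dₖ₊₁ = (n − mₖ₊₁²)/dₖ, aₖ₊₁ = ⌊(a₀+mₖ₊₁)/dₖ₊₁⌋:
  k=1: m=43, d=86, a=1
  k=2: m=43, d=1, a=86
d=1 and a=2a₀=86 at k=2, so the next step gives (m, d) = (43, 86) again — its k=1 value — and the period has length 2.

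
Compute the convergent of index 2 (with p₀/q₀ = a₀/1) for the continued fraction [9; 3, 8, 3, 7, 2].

Using pₖ = aₖpₖ₋₁ + pₖ₋₂, qₖ = aₖqₖ₋₁ + qₖ₋₂ (with p₋₁=1, p₋₂=0, q₋₁=0, q₋₂=1):
  k=0: a=9, p=9, q=1
  k=1: a=3, p=28, q=3
  k=2: a=8, p=233, q=25

233/25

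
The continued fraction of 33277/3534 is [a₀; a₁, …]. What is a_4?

33277 = 9·3534 + 1471   →  a_0 = 9
3534 = 2·1471 + 592   →  a_1 = 2
1471 = 2·592 + 287   →  a_2 = 2
592 = 2·287 + 18   →  a_3 = 2
287 = 15·18 + 17   →  a_4 = 15

15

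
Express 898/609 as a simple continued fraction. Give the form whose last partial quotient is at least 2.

898 = 1×609 + 289
609 = 2×289 + 31
289 = 9×31 + 10
31 = 3×10 + 1
10 = 10×1 + 0  (stop)
So 898/609 = [1; 2, 9, 3, 10].

[1; 2, 9, 3, 10]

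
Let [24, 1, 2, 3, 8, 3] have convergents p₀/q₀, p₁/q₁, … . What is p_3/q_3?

247/10

Using pₖ = aₖpₖ₋₁ + pₖ₋₂, qₖ = aₖqₖ₋₁ + qₖ₋₂ (with p₋₁=1, p₋₂=0, q₋₁=0, q₋₂=1):
  k=0: a=24, p=24, q=1
  k=1: a=1, p=25, q=1
  k=2: a=2, p=74, q=3
  k=3: a=3, p=247, q=10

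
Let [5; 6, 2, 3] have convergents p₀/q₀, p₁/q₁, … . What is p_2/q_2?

Using pₖ = aₖpₖ₋₁ + pₖ₋₂, qₖ = aₖqₖ₋₁ + qₖ₋₂ (with p₋₁=1, p₋₂=0, q₋₁=0, q₋₂=1):
  k=0: a=5, p=5, q=1
  k=1: a=6, p=31, q=6
  k=2: a=2, p=67, q=13

67/13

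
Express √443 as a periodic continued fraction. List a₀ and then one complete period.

a₀ = ⌊√443⌋ = 21.
With m₀=0, d₀=1 and mₖ₊₁ = dₖaₖ − mₖ, dₖ₊₁ = (n − mₖ₊₁²)/dₖ, aₖ₊₁ = ⌊(a₀+mₖ₊₁)/dₖ₊₁⌋:
  k=1: m=21, d=2, a=21
  k=2: m=21, d=1, a=42
d=1 and a=2a₀=42 at k=2, so the next step gives (m, d) = (21, 2) again — its k=1 value — and the period has length 2.

[21; 21, 42]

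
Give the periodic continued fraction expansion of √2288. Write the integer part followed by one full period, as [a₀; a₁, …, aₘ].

[47; 1, 4, 1, 94]

a₀ = ⌊√2288⌋ = 47.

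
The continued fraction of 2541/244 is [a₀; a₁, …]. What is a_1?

2

2541 = 10·244 + 101   →  a_0 = 10
244 = 2·101 + 42   →  a_1 = 2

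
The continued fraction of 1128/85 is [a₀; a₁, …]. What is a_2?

1

1128 = 13·85 + 23   →  a_0 = 13
85 = 3·23 + 16   →  a_1 = 3
23 = 1·16 + 7   →  a_2 = 1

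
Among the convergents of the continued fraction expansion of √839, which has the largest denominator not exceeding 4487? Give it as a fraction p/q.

48691/1681

√839 = [28; 1, 27, 1, 56, …] (period length 4).
Convergents:
  p_0/q_0 = 28/1
  p_1/q_1 = 29/1
  p_2/q_2 = 811/28
  p_3/q_3 = 840/29
  p_4/q_4 = 47851/1652
  p_5/q_5 = 48691/1681
  p_6/q_6 = 1362508/47039
q_5 = 1681 ≤ 4487 < 47039 = q_6, so the answer is 48691/1681.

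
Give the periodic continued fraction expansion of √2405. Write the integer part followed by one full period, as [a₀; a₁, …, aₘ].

a₀ = ⌊√2405⌋ = 49.

[49; 24, 1, 1, 24, 98]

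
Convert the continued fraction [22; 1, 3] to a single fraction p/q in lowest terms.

Using pₖ = aₖpₖ₋₁ + pₖ₋₂ and qₖ = aₖqₖ₋₁ + qₖ₋₂:
  k=0: a=22, p=22, q=1
  k=1: a=1, p=23, q=1
  k=2: a=3, p=91, q=4

91/4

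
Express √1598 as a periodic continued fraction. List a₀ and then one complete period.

a₀ = ⌊√1598⌋ = 39.
With m₀=0, d₀=1 and mₖ₊₁ = dₖaₖ − mₖ, dₖ₊₁ = (n − mₖ₊₁²)/dₖ, aₖ₊₁ = ⌊(a₀+mₖ₊₁)/dₖ₊₁⌋:
  k=1: m=39, d=77, a=1
  k=2: m=38, d=2, a=38
  k=3: m=38, d=77, a=1
  k=4: m=39, d=1, a=78
d=1 and a=2a₀=78 at k=4, so the next step gives (m, d) = (39, 77) again — its k=1 value — and the period has length 4.

[39; 1, 38, 1, 78]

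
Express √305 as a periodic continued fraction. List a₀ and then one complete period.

[17; 2, 6, 2, 34]

a₀ = ⌊√305⌋ = 17.
With m₀=0, d₀=1 and mₖ₊₁ = dₖaₖ − mₖ, dₖ₊₁ = (n − mₖ₊₁²)/dₖ, aₖ₊₁ = ⌊(a₀+mₖ₊₁)/dₖ₊₁⌋:
  k=1: m=17, d=16, a=2
  k=2: m=15, d=5, a=6
  k=3: m=15, d=16, a=2
  k=4: m=17, d=1, a=34
d=1 and a=2a₀=34 at k=4, so the next step gives (m, d) = (17, 16) again — its k=1 value — and the period has length 4.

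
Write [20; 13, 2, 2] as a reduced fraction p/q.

1345/67

Fold from the inside: start with 2/1.
  2 + 1/2 = 5/2
  13 + 2/5 = 67/5
  20 + 5/67 = 1345/67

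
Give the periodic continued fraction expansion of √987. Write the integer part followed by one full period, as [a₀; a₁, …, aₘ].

[31; 2, 2, 2, 62]

a₀ = ⌊√987⌋ = 31.
With m₀=0, d₀=1 and mₖ₊₁ = dₖaₖ − mₖ, dₖ₊₁ = (n − mₖ₊₁²)/dₖ, aₖ₊₁ = ⌊(a₀+mₖ₊₁)/dₖ₊₁⌋:
  k=1: m=31, d=26, a=2
  k=2: m=21, d=21, a=2
  k=3: m=21, d=26, a=2
  k=4: m=31, d=1, a=62
d=1 and a=2a₀=62 at k=4, so the next step gives (m, d) = (31, 26) again — its k=1 value — and the period has length 4.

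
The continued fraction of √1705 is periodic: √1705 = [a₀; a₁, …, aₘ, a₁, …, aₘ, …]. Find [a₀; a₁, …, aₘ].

[41; 3, 2, 3, 82]

a₀ = ⌊√1705⌋ = 41.
With m₀=0, d₀=1 and mₖ₊₁ = dₖaₖ − mₖ, dₖ₊₁ = (n − mₖ₊₁²)/dₖ, aₖ₊₁ = ⌊(a₀+mₖ₊₁)/dₖ₊₁⌋:
  k=1: m=41, d=24, a=3
  k=2: m=31, d=31, a=2
  k=3: m=31, d=24, a=3
  k=4: m=41, d=1, a=82
d=1 and a=2a₀=82 at k=4, so the next step gives (m, d) = (41, 24) again — its k=1 value — and the period has length 4.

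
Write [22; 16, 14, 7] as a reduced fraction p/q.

Fold from the inside: start with 7/1.
  14 + 1/7 = 99/7
  16 + 7/99 = 1591/99
  22 + 99/1591 = 35101/1591

35101/1591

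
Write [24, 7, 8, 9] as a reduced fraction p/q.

Using pₖ = aₖpₖ₋₁ + pₖ₋₂ and qₖ = aₖqₖ₋₁ + qₖ₋₂:
  k=0: a=24, p=24, q=1
  k=1: a=7, p=169, q=7
  k=2: a=8, p=1376, q=57
  k=3: a=9, p=12553, q=520

12553/520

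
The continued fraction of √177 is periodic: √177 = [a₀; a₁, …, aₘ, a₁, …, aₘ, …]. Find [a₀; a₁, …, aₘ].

[13; 3, 3, 2, 8, 2, 3, 3, 26]

a₀ = ⌊√177⌋ = 13.
With m₀=0, d₀=1 and mₖ₊₁ = dₖaₖ − mₖ, dₖ₊₁ = (n − mₖ₊₁²)/dₖ, aₖ₊₁ = ⌊(a₀+mₖ₊₁)/dₖ₊₁⌋:
  k=1: m=13, d=8, a=3
  k=2: m=11, d=7, a=3
  k=3: m=10, d=11, a=2
  k=4: m=12, d=3, a=8
  k=5: m=12, d=11, a=2
  k=6: m=10, d=7, a=3
  k=7: m=11, d=8, a=3
  k=8: m=13, d=1, a=26
d=1 and a=2a₀=26 at k=8, so the next step gives (m, d) = (13, 8) again — its k=1 value — and the period has length 8.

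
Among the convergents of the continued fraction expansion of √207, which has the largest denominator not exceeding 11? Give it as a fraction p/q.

√207 = [14; 2, 1, 1, 2, 1, 1, 2, 28, …] (period length 8).
Convergents:
  p_0/q_0 = 14/1
  p_1/q_1 = 29/2
  p_2/q_2 = 43/3
  p_3/q_3 = 72/5
  p_4/q_4 = 187/13
q_3 = 5 ≤ 11 < 13 = q_4, so the answer is 72/5.

72/5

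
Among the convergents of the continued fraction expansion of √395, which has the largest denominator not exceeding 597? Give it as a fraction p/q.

6340/319

√395 = [19; 1, 6, 1, 38, …] (period length 4).
Convergents:
  p_0/q_0 = 19/1
  p_1/q_1 = 20/1
  p_2/q_2 = 139/7
  p_3/q_3 = 159/8
  p_4/q_4 = 6181/311
  p_5/q_5 = 6340/319
  p_6/q_6 = 44221/2225
q_5 = 319 ≤ 597 < 2225 = q_6, so the answer is 6340/319.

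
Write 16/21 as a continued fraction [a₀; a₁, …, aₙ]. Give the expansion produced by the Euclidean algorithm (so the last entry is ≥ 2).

[0; 1, 3, 5]

16 = 0·21 + 16
21 = 1·16 + 5
16 = 3·5 + 1
5 = 5·1 + 0  (stop)
So 16/21 = [0; 1, 3, 5].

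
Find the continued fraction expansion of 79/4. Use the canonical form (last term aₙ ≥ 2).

79 = 19*4 + 3
4 = 1*3 + 1
3 = 3*1 + 0  (stop)
So 79/4 = [19; 1, 3].

[19; 1, 3]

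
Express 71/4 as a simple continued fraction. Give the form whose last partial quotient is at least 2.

71 = 17·4 + 3
4 = 1·3 + 1
3 = 3·1 + 0  (stop)
So 71/4 = [17; 1, 3].

[17; 1, 3]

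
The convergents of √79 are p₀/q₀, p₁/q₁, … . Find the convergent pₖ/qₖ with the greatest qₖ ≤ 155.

1351/152

√79 = [8; 1, 7, 1, 16, …] (period length 4).
Convergents:
  p_0/q_0 = 8/1
  p_1/q_1 = 9/1
  p_2/q_2 = 71/8
  p_3/q_3 = 80/9
  p_4/q_4 = 1351/152
  p_5/q_5 = 1431/161
q_4 = 152 ≤ 155 < 161 = q_5, so the answer is 1351/152.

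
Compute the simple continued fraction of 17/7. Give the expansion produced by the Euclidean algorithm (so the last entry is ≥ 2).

17 = 2×7 + 3
7 = 2×3 + 1
3 = 3×1 + 0  (stop)
So 17/7 = [2; 2, 3].

[2; 2, 3]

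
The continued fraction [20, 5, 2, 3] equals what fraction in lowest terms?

Using pₖ = aₖpₖ₋₁ + pₖ₋₂ and qₖ = aₖqₖ₋₁ + qₖ₋₂:
  k=0: a=20, p=20, q=1
  k=1: a=5, p=101, q=5
  k=2: a=2, p=222, q=11
  k=3: a=3, p=767, q=38

767/38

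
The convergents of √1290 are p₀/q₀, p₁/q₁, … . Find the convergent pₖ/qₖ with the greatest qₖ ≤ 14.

431/12

√1290 = [35; 1, 10, 1, 70, …] (period length 4).
Convergents:
  p_0/q_0 = 35/1
  p_1/q_1 = 36/1
  p_2/q_2 = 395/11
  p_3/q_3 = 431/12
  p_4/q_4 = 30565/851
q_3 = 12 ≤ 14 < 851 = q_4, so the answer is 431/12.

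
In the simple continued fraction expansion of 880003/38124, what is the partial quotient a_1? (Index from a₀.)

880003 = 23·38124 + 3151   →  a_0 = 23
38124 = 12·3151 + 312   →  a_1 = 12

12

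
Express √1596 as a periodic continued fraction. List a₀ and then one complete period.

a₀ = ⌊√1596⌋ = 39.
With m₀=0, d₀=1 and mₖ₊₁ = dₖaₖ − mₖ, dₖ₊₁ = (n − mₖ₊₁²)/dₖ, aₖ₊₁ = ⌊(a₀+mₖ₊₁)/dₖ₊₁⌋:
  k=1: m=39, d=75, a=1
  k=2: m=36, d=4, a=18
  k=3: m=36, d=75, a=1
  k=4: m=39, d=1, a=78
d=1 and a=2a₀=78 at k=4, so the next step gives (m, d) = (39, 75) again — its k=1 value — and the period has length 4.

[39; 1, 18, 1, 78]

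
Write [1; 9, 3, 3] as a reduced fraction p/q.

Fold from the inside: start with 3/1.
  3 + 1/3 = 10/3
  9 + 3/10 = 93/10
  1 + 10/93 = 103/93

103/93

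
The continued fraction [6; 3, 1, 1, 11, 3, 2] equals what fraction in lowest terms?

Fold from the inside: start with 2/1.
  3 + 1/2 = 7/2
  11 + 2/7 = 79/7
  1 + 7/79 = 86/79
  1 + 79/86 = 165/86
  3 + 86/165 = 581/165
  6 + 165/581 = 3651/581

3651/581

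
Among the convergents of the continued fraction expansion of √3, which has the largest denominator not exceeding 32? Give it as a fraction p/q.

26/15

√3 = [1; 1, 2, …] (period length 2).
Convergents:
  p_0/q_0 = 1/1
  p_1/q_1 = 2/1
  p_2/q_2 = 5/3
  p_3/q_3 = 7/4
  p_4/q_4 = 19/11
  p_5/q_5 = 26/15
  p_6/q_6 = 71/41
q_5 = 15 ≤ 32 < 41 = q_6, so the answer is 26/15.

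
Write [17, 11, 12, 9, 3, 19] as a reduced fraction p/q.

Using pₖ = aₖpₖ₋₁ + pₖ₋₂ and qₖ = aₖqₖ₋₁ + qₖ₋₂:
  k=0: a=17, p=17, q=1
  k=1: a=11, p=188, q=11
  k=2: a=12, p=2273, q=133
  k=3: a=9, p=20645, q=1208
  k=4: a=3, p=64208, q=3757
  k=5: a=19, p=1240597, q=72591

1240597/72591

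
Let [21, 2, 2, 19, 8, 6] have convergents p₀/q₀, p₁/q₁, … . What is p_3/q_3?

Using pₖ = aₖpₖ₋₁ + pₖ₋₂, qₖ = aₖqₖ₋₁ + qₖ₋₂ (with p₋₁=1, p₋₂=0, q₋₁=0, q₋₂=1):
  k=0: a=21, p=21, q=1
  k=1: a=2, p=43, q=2
  k=2: a=2, p=107, q=5
  k=3: a=19, p=2076, q=97

2076/97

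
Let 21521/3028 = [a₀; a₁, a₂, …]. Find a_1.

9

21521 = 7·3028 + 325   →  a_0 = 7
3028 = 9·325 + 103   →  a_1 = 9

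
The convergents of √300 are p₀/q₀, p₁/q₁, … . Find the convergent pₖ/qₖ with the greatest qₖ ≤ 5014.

√300 = [17; 3, 8, 3, 34, …] (period length 4).
Convergents:
  p_0/q_0 = 17/1
  p_1/q_1 = 52/3
  p_2/q_2 = 433/25
  p_3/q_3 = 1351/78
  p_4/q_4 = 46367/2677
  p_5/q_5 = 140452/8109
q_4 = 2677 ≤ 5014 < 8109 = q_5, so the answer is 46367/2677.

46367/2677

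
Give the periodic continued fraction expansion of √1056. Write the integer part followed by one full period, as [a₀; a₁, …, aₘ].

a₀ = ⌊√1056⌋ = 32.
With m₀=0, d₀=1 and mₖ₊₁ = dₖaₖ − mₖ, dₖ₊₁ = (n − mₖ₊₁²)/dₖ, aₖ₊₁ = ⌊(a₀+mₖ₊₁)/dₖ₊₁⌋:
  k=1: m=32, d=32, a=2
  k=2: m=32, d=1, a=64
d=1 and a=2a₀=64 at k=2, so the next step gives (m, d) = (32, 32) again — its k=1 value — and the period has length 2.

[32; 2, 64]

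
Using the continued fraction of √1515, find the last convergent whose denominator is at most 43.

506/13

√1515 = [38; 1, 11, 1, 76, …] (period length 4).
Convergents:
  p_0/q_0 = 38/1
  p_1/q_1 = 39/1
  p_2/q_2 = 467/12
  p_3/q_3 = 506/13
  p_4/q_4 = 38923/1000
q_3 = 13 ≤ 43 < 1000 = q_4, so the answer is 506/13.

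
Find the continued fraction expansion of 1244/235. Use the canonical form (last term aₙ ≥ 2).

[5; 3, 2, 2, 6, 2]

1244 = 5·235 + 69
235 = 3·69 + 28
69 = 2·28 + 13
28 = 2·13 + 2
13 = 6·2 + 1
2 = 2·1 + 0  (stop)
So 1244/235 = [5; 3, 2, 2, 6, 2].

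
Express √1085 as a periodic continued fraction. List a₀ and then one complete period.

a₀ = ⌊√1085⌋ = 32.
With m₀=0, d₀=1 and mₖ₊₁ = dₖaₖ − mₖ, dₖ₊₁ = (n − mₖ₊₁²)/dₖ, aₖ₊₁ = ⌊(a₀+mₖ₊₁)/dₖ₊₁⌋:
  k=1: m=32, d=61, a=1
  k=2: m=29, d=4, a=15
  k=3: m=31, d=31, a=2
  k=4: m=31, d=4, a=15
  k=5: m=29, d=61, a=1
  k=6: m=32, d=1, a=64
d=1 and a=2a₀=64 at k=6, so the next step gives (m, d) = (32, 61) again — its k=1 value — and the period has length 6.

[32; 1, 15, 2, 15, 1, 64]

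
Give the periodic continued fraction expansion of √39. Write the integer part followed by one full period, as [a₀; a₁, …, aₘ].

a₀ = ⌊√39⌋ = 6.
With m₀=0, d₀=1 and mₖ₊₁ = dₖaₖ − mₖ, dₖ₊₁ = (n − mₖ₊₁²)/dₖ, aₖ₊₁ = ⌊(a₀+mₖ₊₁)/dₖ₊₁⌋:
  k=1: m=6, d=3, a=4
  k=2: m=6, d=1, a=12
d=1 and a=2a₀=12 at k=2, so the next step gives (m, d) = (6, 3) again — its k=1 value — and the period has length 2.

[6; 4, 12]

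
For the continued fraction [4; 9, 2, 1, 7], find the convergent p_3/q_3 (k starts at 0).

Using pₖ = aₖpₖ₋₁ + pₖ₋₂, qₖ = aₖqₖ₋₁ + qₖ₋₂ (with p₋₁=1, p₋₂=0, q₋₁=0, q₋₂=1):
  k=0: a=4, p=4, q=1
  k=1: a=9, p=37, q=9
  k=2: a=2, p=78, q=19
  k=3: a=1, p=115, q=28

115/28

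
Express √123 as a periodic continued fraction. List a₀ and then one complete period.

[11; 11, 22]

a₀ = ⌊√123⌋ = 11.
With m₀=0, d₀=1 and mₖ₊₁ = dₖaₖ − mₖ, dₖ₊₁ = (n − mₖ₊₁²)/dₖ, aₖ₊₁ = ⌊(a₀+mₖ₊₁)/dₖ₊₁⌋:
  k=1: m=11, d=2, a=11
  k=2: m=11, d=1, a=22
d=1 and a=2a₀=22 at k=2, so the next step gives (m, d) = (11, 2) again — its k=1 value — and the period has length 2.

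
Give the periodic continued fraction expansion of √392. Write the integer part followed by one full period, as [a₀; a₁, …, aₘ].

[19; 1, 3, 1, 38]

a₀ = ⌊√392⌋ = 19.
With m₀=0, d₀=1 and mₖ₊₁ = dₖaₖ − mₖ, dₖ₊₁ = (n − mₖ₊₁²)/dₖ, aₖ₊₁ = ⌊(a₀+mₖ₊₁)/dₖ₊₁⌋:
  k=1: m=19, d=31, a=1
  k=2: m=12, d=8, a=3
  k=3: m=12, d=31, a=1
  k=4: m=19, d=1, a=38
d=1 and a=2a₀=38 at k=4, so the next step gives (m, d) = (19, 31) again — its k=1 value — and the period has length 4.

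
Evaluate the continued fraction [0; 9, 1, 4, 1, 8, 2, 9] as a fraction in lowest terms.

Using pₖ = aₖpₖ₋₁ + pₖ₋₂ and qₖ = aₖqₖ₋₁ + qₖ₋₂:
  k=0: a=0, p=0, q=1
  k=1: a=9, p=1, q=9
  k=2: a=1, p=1, q=10
  k=3: a=4, p=5, q=49
  k=4: a=1, p=6, q=59
  k=5: a=8, p=53, q=521
  k=6: a=2, p=112, q=1101
  k=7: a=9, p=1061, q=10430

1061/10430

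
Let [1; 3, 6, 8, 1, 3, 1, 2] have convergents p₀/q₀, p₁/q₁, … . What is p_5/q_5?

891/677

Using pₖ = aₖpₖ₋₁ + pₖ₋₂, qₖ = aₖqₖ₋₁ + qₖ₋₂ (with p₋₁=1, p₋₂=0, q₋₁=0, q₋₂=1):
  k=0: a=1, p=1, q=1
  k=1: a=3, p=4, q=3
  k=2: a=6, p=25, q=19
  k=3: a=8, p=204, q=155
  k=4: a=1, p=229, q=174
  k=5: a=3, p=891, q=677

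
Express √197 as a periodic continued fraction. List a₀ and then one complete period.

a₀ = ⌊√197⌋ = 14.
With m₀=0, d₀=1 and mₖ₊₁ = dₖaₖ − mₖ, dₖ₊₁ = (n − mₖ₊₁²)/dₖ, aₖ₊₁ = ⌊(a₀+mₖ₊₁)/dₖ₊₁⌋:
  k=1: m=14, d=1, a=28
d=1 and a=2a₀=28 at k=1, so the next step gives (m, d) = (14, 1) again — its k=1 value — and the period has length 1.

[14; 28]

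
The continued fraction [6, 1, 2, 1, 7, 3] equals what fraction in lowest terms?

Fold from the inside: start with 3/1.
  7 + 1/3 = 22/3
  1 + 3/22 = 25/22
  2 + 22/25 = 72/25
  1 + 25/72 = 97/72
  6 + 72/97 = 654/97

654/97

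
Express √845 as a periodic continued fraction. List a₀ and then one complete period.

a₀ = ⌊√845⌋ = 29.
With m₀=0, d₀=1 and mₖ₊₁ = dₖaₖ − mₖ, dₖ₊₁ = (n − mₖ₊₁²)/dₖ, aₖ₊₁ = ⌊(a₀+mₖ₊₁)/dₖ₊₁⌋:
  k=1: m=29, d=4, a=14
  k=2: m=27, d=29, a=1
  k=3: m=2, d=29, a=1
  k=4: m=27, d=4, a=14
  k=5: m=29, d=1, a=58
d=1 and a=2a₀=58 at k=5, so the next step gives (m, d) = (29, 4) again — its k=1 value — and the period has length 5.

[29; 14, 1, 1, 14, 58]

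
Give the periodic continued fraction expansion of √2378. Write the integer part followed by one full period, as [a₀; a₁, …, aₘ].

[48; 1, 3, 3, 1, 96]

a₀ = ⌊√2378⌋ = 48.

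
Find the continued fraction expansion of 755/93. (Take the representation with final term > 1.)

[8; 8, 2, 5]

755 = 8×93 + 11
93 = 8×11 + 5
11 = 2×5 + 1
5 = 5×1 + 0  (stop)
So 755/93 = [8; 8, 2, 5].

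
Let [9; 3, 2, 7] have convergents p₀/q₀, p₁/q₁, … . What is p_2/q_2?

65/7

Using pₖ = aₖpₖ₋₁ + pₖ₋₂, qₖ = aₖqₖ₋₁ + qₖ₋₂ (with p₋₁=1, p₋₂=0, q₋₁=0, q₋₂=1):
  k=0: a=9, p=9, q=1
  k=1: a=3, p=28, q=3
  k=2: a=2, p=65, q=7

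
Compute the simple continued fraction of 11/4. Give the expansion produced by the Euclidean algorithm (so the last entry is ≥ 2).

[2; 1, 3]

11 = 2×4 + 3
4 = 1×3 + 1
3 = 3×1 + 0  (stop)
So 11/4 = [2; 1, 3].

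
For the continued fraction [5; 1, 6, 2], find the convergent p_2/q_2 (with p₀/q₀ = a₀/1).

Using pₖ = aₖpₖ₋₁ + pₖ₋₂, qₖ = aₖqₖ₋₁ + qₖ₋₂ (with p₋₁=1, p₋₂=0, q₋₁=0, q₋₂=1):
  k=0: a=5, p=5, q=1
  k=1: a=1, p=6, q=1
  k=2: a=6, p=41, q=7

41/7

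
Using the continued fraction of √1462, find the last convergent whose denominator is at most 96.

√1462 = [38; 4, 4, 4, 76, …] (period length 4).
Convergents:
  p_0/q_0 = 38/1
  p_1/q_1 = 153/4
  p_2/q_2 = 650/17
  p_3/q_3 = 2753/72
  p_4/q_4 = 209878/5489
q_3 = 72 ≤ 96 < 5489 = q_4, so the answer is 2753/72.

2753/72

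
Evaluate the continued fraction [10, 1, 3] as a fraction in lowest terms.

43/4

Fold from the inside: start with 3/1.
  1 + 1/3 = 4/3
  10 + 3/4 = 43/4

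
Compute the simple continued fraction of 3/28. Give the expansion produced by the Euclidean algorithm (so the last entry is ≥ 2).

[0; 9, 3]

3 = 0*28 + 3
28 = 9*3 + 1
3 = 3*1 + 0  (stop)
So 3/28 = [0; 9, 3].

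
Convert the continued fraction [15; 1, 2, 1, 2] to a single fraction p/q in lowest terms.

173/11

Using pₖ = aₖpₖ₋₁ + pₖ₋₂ and qₖ = aₖqₖ₋₁ + qₖ₋₂:
  k=0: a=15, p=15, q=1
  k=1: a=1, p=16, q=1
  k=2: a=2, p=47, q=3
  k=3: a=1, p=63, q=4
  k=4: a=2, p=173, q=11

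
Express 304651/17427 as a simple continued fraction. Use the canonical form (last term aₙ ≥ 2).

[17; 2, 13, 19, 2, 16]

304651 = 17*17427 + 8392
17427 = 2*8392 + 643
8392 = 13*643 + 33
643 = 19*33 + 16
33 = 2*16 + 1
16 = 16*1 + 0  (stop)
So 304651/17427 = [17; 2, 13, 19, 2, 16].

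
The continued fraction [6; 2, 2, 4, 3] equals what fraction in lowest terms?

455/71

Fold from the inside: start with 3/1.
  4 + 1/3 = 13/3
  2 + 3/13 = 29/13
  2 + 13/29 = 71/29
  6 + 29/71 = 455/71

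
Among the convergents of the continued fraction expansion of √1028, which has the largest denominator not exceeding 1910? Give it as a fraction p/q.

√1028 = [32; 16, 64, …] (period length 2).
Convergents:
  p_0/q_0 = 32/1
  p_1/q_1 = 513/16
  p_2/q_2 = 32864/1025
  p_3/q_3 = 526337/16416
q_2 = 1025 ≤ 1910 < 16416 = q_3, so the answer is 32864/1025.

32864/1025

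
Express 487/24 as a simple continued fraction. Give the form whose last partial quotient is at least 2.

[20; 3, 2, 3]

487 = 20×24 + 7
24 = 3×7 + 3
7 = 2×3 + 1
3 = 3×1 + 0  (stop)
So 487/24 = [20; 3, 2, 3].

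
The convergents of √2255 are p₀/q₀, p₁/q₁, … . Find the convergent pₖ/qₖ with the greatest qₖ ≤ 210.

√2255 = [47; 2, 18, 2, 94, …] (period length 4).
Convergents:
  p_0/q_0 = 47/1
  p_1/q_1 = 95/2
  p_2/q_2 = 1757/37
  p_3/q_3 = 3609/76
  p_4/q_4 = 341003/7181
q_3 = 76 ≤ 210 < 7181 = q_4, so the answer is 3609/76.

3609/76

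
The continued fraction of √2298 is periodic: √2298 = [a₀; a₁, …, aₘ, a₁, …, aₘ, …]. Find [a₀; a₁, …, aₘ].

[47; 1, 14, 1, 94]

a₀ = ⌊√2298⌋ = 47.
With m₀=0, d₀=1 and mₖ₊₁ = dₖaₖ − mₖ, dₖ₊₁ = (n − mₖ₊₁²)/dₖ, aₖ₊₁ = ⌊(a₀+mₖ₊₁)/dₖ₊₁⌋:
  k=1: m=47, d=89, a=1
  k=2: m=42, d=6, a=14
  k=3: m=42, d=89, a=1
  k=4: m=47, d=1, a=94
d=1 and a=2a₀=94 at k=4, so the next step gives (m, d) = (47, 89) again — its k=1 value — and the period has length 4.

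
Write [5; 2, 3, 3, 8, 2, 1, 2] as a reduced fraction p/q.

8679/1597

Fold from the inside: start with 2/1.
  1 + 1/2 = 3/2
  2 + 2/3 = 8/3
  8 + 3/8 = 67/8
  3 + 8/67 = 209/67
  3 + 67/209 = 694/209
  2 + 209/694 = 1597/694
  5 + 694/1597 = 8679/1597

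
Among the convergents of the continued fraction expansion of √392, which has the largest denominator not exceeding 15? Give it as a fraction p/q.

√392 = [19; 1, 3, 1, 38, …] (period length 4).
Convergents:
  p_0/q_0 = 19/1
  p_1/q_1 = 20/1
  p_2/q_2 = 79/4
  p_3/q_3 = 99/5
  p_4/q_4 = 3841/194
q_3 = 5 ≤ 15 < 194 = q_4, so the answer is 99/5.

99/5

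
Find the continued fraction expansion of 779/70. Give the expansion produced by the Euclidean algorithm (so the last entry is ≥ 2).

[11; 7, 1, 3, 2]

779 = 11×70 + 9
70 = 7×9 + 7
9 = 1×7 + 2
7 = 3×2 + 1
2 = 2×1 + 0  (stop)
So 779/70 = [11; 7, 1, 3, 2].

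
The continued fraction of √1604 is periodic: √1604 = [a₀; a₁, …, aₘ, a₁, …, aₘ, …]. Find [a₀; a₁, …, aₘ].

[40; 20, 80]

a₀ = ⌊√1604⌋ = 40.
With m₀=0, d₀=1 and mₖ₊₁ = dₖaₖ − mₖ, dₖ₊₁ = (n − mₖ₊₁²)/dₖ, aₖ₊₁ = ⌊(a₀+mₖ₊₁)/dₖ₊₁⌋:
  k=1: m=40, d=4, a=20
  k=2: m=40, d=1, a=80
d=1 and a=2a₀=80 at k=2, so the next step gives (m, d) = (40, 4) again — its k=1 value — and the period has length 2.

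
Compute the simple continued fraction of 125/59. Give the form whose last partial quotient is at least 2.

[2; 8, 2, 3]

125 = 2*59 + 7
59 = 8*7 + 3
7 = 2*3 + 1
3 = 3*1 + 0  (stop)
So 125/59 = [2; 8, 2, 3].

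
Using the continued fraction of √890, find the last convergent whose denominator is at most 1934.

53371/1789

√890 = [29; 1, 4, 1, 58, …] (period length 4).
Convergents:
  p_0/q_0 = 29/1
  p_1/q_1 = 30/1
  p_2/q_2 = 149/5
  p_3/q_3 = 179/6
  p_4/q_4 = 10531/353
  p_5/q_5 = 10710/359
  p_6/q_6 = 53371/1789
  p_7/q_7 = 64081/2148
q_6 = 1789 ≤ 1934 < 2148 = q_7, so the answer is 53371/1789.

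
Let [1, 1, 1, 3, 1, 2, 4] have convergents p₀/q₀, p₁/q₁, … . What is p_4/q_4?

14/9

Using pₖ = aₖpₖ₋₁ + pₖ₋₂, qₖ = aₖqₖ₋₁ + qₖ₋₂ (with p₋₁=1, p₋₂=0, q₋₁=0, q₋₂=1):
  k=0: a=1, p=1, q=1
  k=1: a=1, p=2, q=1
  k=2: a=1, p=3, q=2
  k=3: a=3, p=11, q=7
  k=4: a=1, p=14, q=9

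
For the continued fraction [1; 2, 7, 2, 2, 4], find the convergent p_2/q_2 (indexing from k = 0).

22/15

Using pₖ = aₖpₖ₋₁ + pₖ₋₂, qₖ = aₖqₖ₋₁ + qₖ₋₂ (with p₋₁=1, p₋₂=0, q₋₁=0, q₋₂=1):
  k=0: a=1, p=1, q=1
  k=1: a=2, p=3, q=2
  k=2: a=7, p=22, q=15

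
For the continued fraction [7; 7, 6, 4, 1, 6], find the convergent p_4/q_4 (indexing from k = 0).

1585/222

Using pₖ = aₖpₖ₋₁ + pₖ₋₂, qₖ = aₖqₖ₋₁ + qₖ₋₂ (with p₋₁=1, p₋₂=0, q₋₁=0, q₋₂=1):
  k=0: a=7, p=7, q=1
  k=1: a=7, p=50, q=7
  k=2: a=6, p=307, q=43
  k=3: a=4, p=1278, q=179
  k=4: a=1, p=1585, q=222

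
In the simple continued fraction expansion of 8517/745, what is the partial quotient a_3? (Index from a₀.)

8517 = 11·745 + 322   →  a_0 = 11
745 = 2·322 + 101   →  a_1 = 2
322 = 3·101 + 19   →  a_2 = 3
101 = 5·19 + 6   →  a_3 = 5

5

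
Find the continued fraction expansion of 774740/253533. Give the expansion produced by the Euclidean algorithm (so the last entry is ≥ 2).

[3; 17, 1, 13, 14, 6, 2, 5]

774740 = 3*253533 + 14141
253533 = 17*14141 + 13136
14141 = 1*13136 + 1005
13136 = 13*1005 + 71
1005 = 14*71 + 11
71 = 6*11 + 5
11 = 2*5 + 1
5 = 5*1 + 0  (stop)
So 774740/253533 = [3; 17, 1, 13, 14, 6, 2, 5].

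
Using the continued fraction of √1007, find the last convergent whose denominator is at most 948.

√1007 = [31; 1, 2, 1, 2, 1, 62, …] (period length 6).
Convergents:
  p_0/q_0 = 31/1
  p_1/q_1 = 32/1
  p_2/q_2 = 95/3
  p_3/q_3 = 127/4
  p_4/q_4 = 349/11
  p_5/q_5 = 476/15
  p_6/q_6 = 29861/941
  p_7/q_7 = 30337/956
q_6 = 941 ≤ 948 < 956 = q_7, so the answer is 29861/941.

29861/941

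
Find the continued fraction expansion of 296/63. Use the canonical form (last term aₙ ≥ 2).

296 = 4*63 + 44
63 = 1*44 + 19
44 = 2*19 + 6
19 = 3*6 + 1
6 = 6*1 + 0  (stop)
So 296/63 = [4; 1, 2, 3, 6].

[4; 1, 2, 3, 6]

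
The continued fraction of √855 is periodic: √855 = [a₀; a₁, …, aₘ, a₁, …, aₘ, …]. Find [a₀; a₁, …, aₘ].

[29; 4, 6, 4, 58]

a₀ = ⌊√855⌋ = 29.
With m₀=0, d₀=1 and mₖ₊₁ = dₖaₖ − mₖ, dₖ₊₁ = (n − mₖ₊₁²)/dₖ, aₖ₊₁ = ⌊(a₀+mₖ₊₁)/dₖ₊₁⌋:
  k=1: m=29, d=14, a=4
  k=2: m=27, d=9, a=6
  k=3: m=27, d=14, a=4
  k=4: m=29, d=1, a=58
d=1 and a=2a₀=58 at k=4, so the next step gives (m, d) = (29, 14) again — its k=1 value — and the period has length 4.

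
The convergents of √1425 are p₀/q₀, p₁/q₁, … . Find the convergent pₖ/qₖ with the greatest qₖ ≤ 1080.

34163/905

√1425 = [37; 1, 2, 1, 74, …] (period length 4).
Convergents:
  p_0/q_0 = 37/1
  p_1/q_1 = 38/1
  p_2/q_2 = 113/3
  p_3/q_3 = 151/4
  p_4/q_4 = 11287/299
  p_5/q_5 = 11438/303
  p_6/q_6 = 34163/905
  p_7/q_7 = 45601/1208
q_6 = 905 ≤ 1080 < 1208 = q_7, so the answer is 34163/905.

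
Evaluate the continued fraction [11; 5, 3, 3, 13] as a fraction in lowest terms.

7888/705

Using pₖ = aₖpₖ₋₁ + pₖ₋₂ and qₖ = aₖqₖ₋₁ + qₖ₋₂:
  k=0: a=11, p=11, q=1
  k=1: a=5, p=56, q=5
  k=2: a=3, p=179, q=16
  k=3: a=3, p=593, q=53
  k=4: a=13, p=7888, q=705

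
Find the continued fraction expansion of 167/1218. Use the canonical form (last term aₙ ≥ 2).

[0; 7, 3, 2, 2, 4, 2]

167 = 0·1218 + 167
1218 = 7·167 + 49
167 = 3·49 + 20
49 = 2·20 + 9
20 = 2·9 + 2
9 = 4·2 + 1
2 = 2·1 + 0  (stop)
So 167/1218 = [0; 7, 3, 2, 2, 4, 2].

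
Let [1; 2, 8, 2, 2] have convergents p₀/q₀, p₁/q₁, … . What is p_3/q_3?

Using pₖ = aₖpₖ₋₁ + pₖ₋₂, qₖ = aₖqₖ₋₁ + qₖ₋₂ (with p₋₁=1, p₋₂=0, q₋₁=0, q₋₂=1):
  k=0: a=1, p=1, q=1
  k=1: a=2, p=3, q=2
  k=2: a=8, p=25, q=17
  k=3: a=2, p=53, q=36

53/36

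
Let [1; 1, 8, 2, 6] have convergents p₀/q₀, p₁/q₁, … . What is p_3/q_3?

36/19

Using pₖ = aₖpₖ₋₁ + pₖ₋₂, qₖ = aₖqₖ₋₁ + qₖ₋₂ (with p₋₁=1, p₋₂=0, q₋₁=0, q₋₂=1):
  k=0: a=1, p=1, q=1
  k=1: a=1, p=2, q=1
  k=2: a=8, p=17, q=9
  k=3: a=2, p=36, q=19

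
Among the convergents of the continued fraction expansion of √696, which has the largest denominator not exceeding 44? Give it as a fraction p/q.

554/21

√696 = [26; 2, 1, 1, 1, 1, 1, 2, 52, …] (period length 8).
Convergents:
  p_0/q_0 = 26/1
  p_1/q_1 = 53/2
  p_2/q_2 = 79/3
  p_3/q_3 = 132/5
  p_4/q_4 = 211/8
  p_5/q_5 = 343/13
  p_6/q_6 = 554/21
  p_7/q_7 = 1451/55
q_6 = 21 ≤ 44 < 55 = q_7, so the answer is 554/21.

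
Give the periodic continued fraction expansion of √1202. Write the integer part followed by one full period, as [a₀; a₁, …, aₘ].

a₀ = ⌊√1202⌋ = 34.

[34; 1, 2, 34, 2, 1, 68]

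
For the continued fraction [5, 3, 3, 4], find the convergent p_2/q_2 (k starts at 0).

Using pₖ = aₖpₖ₋₁ + pₖ₋₂, qₖ = aₖqₖ₋₁ + qₖ₋₂ (with p₋₁=1, p₋₂=0, q₋₁=0, q₋₂=1):
  k=0: a=5, p=5, q=1
  k=1: a=3, p=16, q=3
  k=2: a=3, p=53, q=10

53/10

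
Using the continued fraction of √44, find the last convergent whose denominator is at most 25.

126/19

√44 = [6; 1, 1, 1, 2, 1, 1, 1, 12, …] (period length 8).
Convergents:
  p_0/q_0 = 6/1
  p_1/q_1 = 7/1
  p_2/q_2 = 13/2
  p_3/q_3 = 20/3
  p_4/q_4 = 53/8
  p_5/q_5 = 73/11
  p_6/q_6 = 126/19
  p_7/q_7 = 199/30
q_6 = 19 ≤ 25 < 30 = q_7, so the answer is 126/19.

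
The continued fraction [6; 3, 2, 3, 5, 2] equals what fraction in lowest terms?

1749/278

Using pₖ = aₖpₖ₋₁ + pₖ₋₂ and qₖ = aₖqₖ₋₁ + qₖ₋₂:
  k=0: a=6, p=6, q=1
  k=1: a=3, p=19, q=3
  k=2: a=2, p=44, q=7
  k=3: a=3, p=151, q=24
  k=4: a=5, p=799, q=127
  k=5: a=2, p=1749, q=278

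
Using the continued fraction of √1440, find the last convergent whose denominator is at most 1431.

54037/1424

√1440 = [37; 1, 17, 1, 74, …] (period length 4).
Convergents:
  p_0/q_0 = 37/1
  p_1/q_1 = 38/1
  p_2/q_2 = 683/18
  p_3/q_3 = 721/19
  p_4/q_4 = 54037/1424
  p_5/q_5 = 54758/1443
q_4 = 1424 ≤ 1431 < 1443 = q_5, so the answer is 54037/1424.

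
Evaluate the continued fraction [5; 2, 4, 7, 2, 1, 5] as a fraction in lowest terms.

Fold from the inside: start with 5/1.
  1 + 1/5 = 6/5
  2 + 5/6 = 17/6
  7 + 6/17 = 125/17
  4 + 17/125 = 517/125
  2 + 125/517 = 1159/517
  5 + 517/1159 = 6312/1159

6312/1159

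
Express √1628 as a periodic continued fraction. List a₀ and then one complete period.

[40; 2, 1, 6, 1, 2, 80]

a₀ = ⌊√1628⌋ = 40.
With m₀=0, d₀=1 and mₖ₊₁ = dₖaₖ − mₖ, dₖ₊₁ = (n − mₖ₊₁²)/dₖ, aₖ₊₁ = ⌊(a₀+mₖ₊₁)/dₖ₊₁⌋:
  k=1: m=40, d=28, a=2
  k=2: m=16, d=49, a=1
  k=3: m=33, d=11, a=6
  k=4: m=33, d=49, a=1
  k=5: m=16, d=28, a=2
  k=6: m=40, d=1, a=80
d=1 and a=2a₀=80 at k=6, so the next step gives (m, d) = (40, 28) again — its k=1 value — and the period has length 6.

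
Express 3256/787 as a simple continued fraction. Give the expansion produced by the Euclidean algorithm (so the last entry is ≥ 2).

[4; 7, 3, 2, 15]

3256 = 4×787 + 108
787 = 7×108 + 31
108 = 3×31 + 15
31 = 2×15 + 1
15 = 15×1 + 0  (stop)
So 3256/787 = [4; 7, 3, 2, 15].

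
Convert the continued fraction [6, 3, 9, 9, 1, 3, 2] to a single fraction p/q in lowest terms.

Using pₖ = aₖpₖ₋₁ + pₖ₋₂ and qₖ = aₖqₖ₋₁ + qₖ₋₂:
  k=0: a=6, p=6, q=1
  k=1: a=3, p=19, q=3
  k=2: a=9, p=177, q=28
  k=3: a=9, p=1612, q=255
  k=4: a=1, p=1789, q=283
  k=5: a=3, p=6979, q=1104
  k=6: a=2, p=15747, q=2491

15747/2491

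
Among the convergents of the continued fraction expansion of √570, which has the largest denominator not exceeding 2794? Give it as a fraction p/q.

√570 = [23; 1, 6, 1, 46, …] (period length 4).
Convergents:
  p_0/q_0 = 23/1
  p_1/q_1 = 24/1
  p_2/q_2 = 167/7
  p_3/q_3 = 191/8
  p_4/q_4 = 8953/375
  p_5/q_5 = 9144/383
  p_6/q_6 = 63817/2673
  p_7/q_7 = 72961/3056
q_6 = 2673 ≤ 2794 < 3056 = q_7, so the answer is 63817/2673.

63817/2673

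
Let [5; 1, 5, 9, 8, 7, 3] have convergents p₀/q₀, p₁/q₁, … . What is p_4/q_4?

Using pₖ = aₖpₖ₋₁ + pₖ₋₂, qₖ = aₖqₖ₋₁ + qₖ₋₂ (with p₋₁=1, p₋₂=0, q₋₁=0, q₋₂=1):
  k=0: a=5, p=5, q=1
  k=1: a=1, p=6, q=1
  k=2: a=5, p=35, q=6
  k=3: a=9, p=321, q=55
  k=4: a=8, p=2603, q=446

2603/446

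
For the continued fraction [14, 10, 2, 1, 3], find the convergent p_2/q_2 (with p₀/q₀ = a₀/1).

Using pₖ = aₖpₖ₋₁ + pₖ₋₂, qₖ = aₖqₖ₋₁ + qₖ₋₂ (with p₋₁=1, p₋₂=0, q₋₁=0, q₋₂=1):
  k=0: a=14, p=14, q=1
  k=1: a=10, p=141, q=10
  k=2: a=2, p=296, q=21

296/21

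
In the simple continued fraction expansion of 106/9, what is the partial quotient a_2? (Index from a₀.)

3

106 = 11·9 + 7   →  a_0 = 11
9 = 1·7 + 2   →  a_1 = 1
7 = 3·2 + 1   →  a_2 = 3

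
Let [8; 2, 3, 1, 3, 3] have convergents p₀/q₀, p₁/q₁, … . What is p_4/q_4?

Using pₖ = aₖpₖ₋₁ + pₖ₋₂, qₖ = aₖqₖ₋₁ + qₖ₋₂ (with p₋₁=1, p₋₂=0, q₋₁=0, q₋₂=1):
  k=0: a=8, p=8, q=1
  k=1: a=2, p=17, q=2
  k=2: a=3, p=59, q=7
  k=3: a=1, p=76, q=9
  k=4: a=3, p=287, q=34

287/34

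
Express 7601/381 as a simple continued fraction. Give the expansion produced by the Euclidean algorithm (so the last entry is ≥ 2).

7601 = 19·381 + 362
381 = 1·362 + 19
362 = 19·19 + 1
19 = 19·1 + 0  (stop)
So 7601/381 = [19; 1, 19, 19].

[19; 1, 19, 19]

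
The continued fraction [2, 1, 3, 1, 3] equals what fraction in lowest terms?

53/19

Fold from the inside: start with 3/1.
  1 + 1/3 = 4/3
  3 + 3/4 = 15/4
  1 + 4/15 = 19/15
  2 + 15/19 = 53/19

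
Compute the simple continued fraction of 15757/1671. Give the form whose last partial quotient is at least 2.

[9; 2, 3, 18, 13]

15757 = 9×1671 + 718
1671 = 2×718 + 235
718 = 3×235 + 13
235 = 18×13 + 1
13 = 13×1 + 0  (stop)
So 15757/1671 = [9; 2, 3, 18, 13].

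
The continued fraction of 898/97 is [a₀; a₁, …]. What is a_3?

898 = 9·97 + 25   →  a_0 = 9
97 = 3·25 + 22   →  a_1 = 3
25 = 1·22 + 3   →  a_2 = 1
22 = 7·3 + 1   →  a_3 = 7

7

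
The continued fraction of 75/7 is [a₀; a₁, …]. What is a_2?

2

75 = 10·7 + 5   →  a_0 = 10
7 = 1·5 + 2   →  a_1 = 1
5 = 2·2 + 1   →  a_2 = 2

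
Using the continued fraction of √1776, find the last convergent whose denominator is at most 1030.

24822/589

√1776 = [42; 7, 84, …] (period length 2).
Convergents:
  p_0/q_0 = 42/1
  p_1/q_1 = 295/7
  p_2/q_2 = 24822/589
  p_3/q_3 = 174049/4130
q_2 = 589 ≤ 1030 < 4130 = q_3, so the answer is 24822/589.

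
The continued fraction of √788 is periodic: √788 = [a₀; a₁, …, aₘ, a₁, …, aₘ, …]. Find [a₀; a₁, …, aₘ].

a₀ = ⌊√788⌋ = 28.

[28; 14, 56]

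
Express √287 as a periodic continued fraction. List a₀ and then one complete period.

a₀ = ⌊√287⌋ = 16.

[16; 1, 15, 1, 32]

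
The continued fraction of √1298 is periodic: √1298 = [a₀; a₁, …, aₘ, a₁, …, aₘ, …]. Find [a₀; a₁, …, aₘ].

[36; 36, 72]

a₀ = ⌊√1298⌋ = 36.
With m₀=0, d₀=1 and mₖ₊₁ = dₖaₖ − mₖ, dₖ₊₁ = (n − mₖ₊₁²)/dₖ, aₖ₊₁ = ⌊(a₀+mₖ₊₁)/dₖ₊₁⌋:
  k=1: m=36, d=2, a=36
  k=2: m=36, d=1, a=72
d=1 and a=2a₀=72 at k=2, so the next step gives (m, d) = (36, 2) again — its k=1 value — and the period has length 2.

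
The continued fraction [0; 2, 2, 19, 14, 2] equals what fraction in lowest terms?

Fold from the inside: start with 2/1.
  14 + 1/2 = 29/2
  19 + 2/29 = 553/29
  2 + 29/553 = 1135/553
  2 + 553/1135 = 2823/1135
  0 + 1135/2823 = 1135/2823

1135/2823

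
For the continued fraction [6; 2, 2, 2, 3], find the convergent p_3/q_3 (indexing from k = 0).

Using pₖ = aₖpₖ₋₁ + pₖ₋₂, qₖ = aₖqₖ₋₁ + qₖ₋₂ (with p₋₁=1, p₋₂=0, q₋₁=0, q₋₂=1):
  k=0: a=6, p=6, q=1
  k=1: a=2, p=13, q=2
  k=2: a=2, p=32, q=5
  k=3: a=2, p=77, q=12

77/12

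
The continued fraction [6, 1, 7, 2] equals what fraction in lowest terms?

117/17

Using pₖ = aₖpₖ₋₁ + pₖ₋₂ and qₖ = aₖqₖ₋₁ + qₖ₋₂:
  k=0: a=6, p=6, q=1
  k=1: a=1, p=7, q=1
  k=2: a=7, p=55, q=8
  k=3: a=2, p=117, q=17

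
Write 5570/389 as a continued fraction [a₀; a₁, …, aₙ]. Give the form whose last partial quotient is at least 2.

5570 = 14·389 + 124
389 = 3·124 + 17
124 = 7·17 + 5
17 = 3·5 + 2
5 = 2·2 + 1
2 = 2·1 + 0  (stop)
So 5570/389 = [14; 3, 7, 3, 2, 2].

[14; 3, 7, 3, 2, 2]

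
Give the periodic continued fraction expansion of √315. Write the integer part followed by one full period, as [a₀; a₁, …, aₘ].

a₀ = ⌊√315⌋ = 17.
With m₀=0, d₀=1 and mₖ₊₁ = dₖaₖ − mₖ, dₖ₊₁ = (n − mₖ₊₁²)/dₖ, aₖ₊₁ = ⌊(a₀+mₖ₊₁)/dₖ₊₁⌋:
  k=1: m=17, d=26, a=1
  k=2: m=9, d=9, a=2
  k=3: m=9, d=26, a=1
  k=4: m=17, d=1, a=34
d=1 and a=2a₀=34 at k=4, so the next step gives (m, d) = (17, 26) again — its k=1 value — and the period has length 4.

[17; 1, 2, 1, 34]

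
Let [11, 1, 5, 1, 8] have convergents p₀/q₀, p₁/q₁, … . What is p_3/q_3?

83/7

Using pₖ = aₖpₖ₋₁ + pₖ₋₂, qₖ = aₖqₖ₋₁ + qₖ₋₂ (with p₋₁=1, p₋₂=0, q₋₁=0, q₋₂=1):
  k=0: a=11, p=11, q=1
  k=1: a=1, p=12, q=1
  k=2: a=5, p=71, q=6
  k=3: a=1, p=83, q=7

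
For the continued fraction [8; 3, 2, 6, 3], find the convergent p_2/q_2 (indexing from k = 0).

58/7

Using pₖ = aₖpₖ₋₁ + pₖ₋₂, qₖ = aₖqₖ₋₁ + qₖ₋₂ (with p₋₁=1, p₋₂=0, q₋₁=0, q₋₂=1):
  k=0: a=8, p=8, q=1
  k=1: a=3, p=25, q=3
  k=2: a=2, p=58, q=7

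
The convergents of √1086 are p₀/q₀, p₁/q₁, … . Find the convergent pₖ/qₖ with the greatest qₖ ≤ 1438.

47092/1429

√1086 = [32; 1, 20, 1, 64, …] (period length 4).
Convergents:
  p_0/q_0 = 32/1
  p_1/q_1 = 33/1
  p_2/q_2 = 692/21
  p_3/q_3 = 725/22
  p_4/q_4 = 47092/1429
  p_5/q_5 = 47817/1451
q_4 = 1429 ≤ 1438 < 1451 = q_5, so the answer is 47092/1429.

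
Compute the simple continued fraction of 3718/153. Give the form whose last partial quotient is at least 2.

3718 = 24×153 + 46
153 = 3×46 + 15
46 = 3×15 + 1
15 = 15×1 + 0  (stop)
So 3718/153 = [24; 3, 3, 15].

[24; 3, 3, 15]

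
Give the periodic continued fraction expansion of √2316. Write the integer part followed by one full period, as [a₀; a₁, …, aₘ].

a₀ = ⌊√2316⌋ = 48.
With m₀=0, d₀=1 and mₖ₊₁ = dₖaₖ − mₖ, dₖ₊₁ = (n − mₖ₊₁²)/dₖ, aₖ₊₁ = ⌊(a₀+mₖ₊₁)/dₖ₊₁⌋:
  k=1: m=48, d=12, a=8
  k=2: m=48, d=1, a=96
d=1 and a=2a₀=96 at k=2, so the next step gives (m, d) = (48, 12) again — its k=1 value — and the period has length 2.

[48; 8, 96]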